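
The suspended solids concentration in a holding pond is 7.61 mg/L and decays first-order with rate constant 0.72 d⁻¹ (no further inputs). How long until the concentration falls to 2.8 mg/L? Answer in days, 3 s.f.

t = ln(C₀/C)/k = ln(7.61/2.8)/0.72 = 0.9998/0.72 = 1.389 d.

1.39 d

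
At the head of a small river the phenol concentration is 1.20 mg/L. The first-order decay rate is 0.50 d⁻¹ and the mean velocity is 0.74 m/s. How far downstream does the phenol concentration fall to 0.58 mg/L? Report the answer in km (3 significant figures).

93.0 km

From C = C₀·e^(−kt), t = ln(C₀/C)/k = ln(1.20/0.58)/0.50 = 0.727/0.50 = 1.454 d.
Distance = v·t = 0.74 m/s × 1.256e+05 s = 9.297e+04 m = 92.97 km.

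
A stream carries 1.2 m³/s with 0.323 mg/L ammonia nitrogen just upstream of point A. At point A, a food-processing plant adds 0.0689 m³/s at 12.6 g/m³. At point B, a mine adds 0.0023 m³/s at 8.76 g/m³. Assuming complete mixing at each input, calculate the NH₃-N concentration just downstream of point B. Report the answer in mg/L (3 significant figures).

1.00 mg/L

After input A: C = (1.2·0.323 + 0.0689·12.6) / 1.269 = 0.9896 mg/L.
After input B: C = (1.269·0.9896 + 0.0023·8.76) / 1.271 = 1.004 mg/L.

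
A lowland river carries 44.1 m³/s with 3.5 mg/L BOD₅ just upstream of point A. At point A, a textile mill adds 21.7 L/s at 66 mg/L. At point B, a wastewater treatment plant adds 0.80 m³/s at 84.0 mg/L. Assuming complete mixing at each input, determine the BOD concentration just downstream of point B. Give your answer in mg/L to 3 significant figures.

21.7 L/s = 0.0217 m³/s.
After input A: C = (44.1·3.5 + 0.0217·66) / 44.12 = 3.531 mg/L.
After input B: C = (44.12·3.531 + 0.8·84) / 44.92 = 4.964 mg/L.

4.96 mg/L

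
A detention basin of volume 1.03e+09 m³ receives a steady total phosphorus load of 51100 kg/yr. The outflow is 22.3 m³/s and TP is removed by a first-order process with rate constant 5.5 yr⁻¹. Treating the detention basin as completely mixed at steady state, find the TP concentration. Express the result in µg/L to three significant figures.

Outflow Q = 22.3 m³/s × 3.156e+07 s/yr = 7.037e+08 m³/yr.
Steady-state CSTR mass balance: W = Q·C + k·V·C, so C = W/(Q + kV).
Q + kV = 7.037e+08 + 5.5·1.03e+09 = 6.369e+09 m³/yr.
C = 51100/6.369e+09 = 8.024e-06 kg/m³ = 0.008024 mg/L = 8.024 µg/L.

8.02 µg/L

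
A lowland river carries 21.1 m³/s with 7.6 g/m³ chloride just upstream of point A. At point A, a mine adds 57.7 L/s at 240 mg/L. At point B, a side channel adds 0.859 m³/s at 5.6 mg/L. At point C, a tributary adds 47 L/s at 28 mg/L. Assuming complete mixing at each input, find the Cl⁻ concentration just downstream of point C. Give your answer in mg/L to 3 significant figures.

57.7 L/s = 0.0577 m³/s.
After input A: C = (21.1·7.6 + 0.0577·240) / 21.16 = 8.234 mg/L.
After input B: C = (21.16·8.234 + 0.859·5.6) / 22.02 = 8.131 mg/L.
47 L/s = 0.047 m³/s.
After input C: C = (22.02·8.131 + 0.047·28) / 22.06 = 8.173 mg/L.

8.17 mg/L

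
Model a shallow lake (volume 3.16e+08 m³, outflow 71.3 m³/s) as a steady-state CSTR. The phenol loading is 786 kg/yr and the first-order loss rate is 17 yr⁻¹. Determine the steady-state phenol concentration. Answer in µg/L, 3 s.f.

0.103 µg/L

Outflow Q = 71.3 m³/s × 3.156e+07 s/yr = 2.25e+09 m³/yr.
Steady-state CSTR mass balance: W = Q·C + k·V·C, so C = W/(Q + kV).
Q + kV = 2.25e+09 + 17·3.16e+08 = 7.622e+09 m³/yr.
C = 786/7.622e+09 = 1.031e-07 kg/m³ = 0.0001031 mg/L = 0.1031 µg/L.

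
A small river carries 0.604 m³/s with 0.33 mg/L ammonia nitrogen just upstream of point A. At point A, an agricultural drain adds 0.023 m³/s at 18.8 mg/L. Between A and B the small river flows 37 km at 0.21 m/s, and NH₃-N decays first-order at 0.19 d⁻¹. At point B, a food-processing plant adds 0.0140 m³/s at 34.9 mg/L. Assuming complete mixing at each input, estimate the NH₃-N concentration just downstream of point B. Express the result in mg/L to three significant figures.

1.43 mg/L

After input A: C = (0.604·0.33 + 0.023·18.8) / 0.627 = 1.008 mg/L.
Over the 37 km reach to input B (t = 1.762e+05 s = 2.039 d), decay gives C = 1.008·exp(−0.19·2.039) = 0.6839 mg/L.
After input B: C = (0.627·0.6839 + 0.014·34.9) / 0.641 = 1.431 mg/L.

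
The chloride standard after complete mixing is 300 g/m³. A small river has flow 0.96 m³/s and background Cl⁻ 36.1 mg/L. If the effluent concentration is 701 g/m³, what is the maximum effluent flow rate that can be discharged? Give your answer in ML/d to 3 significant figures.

54.6 ML/d

Mass balance at complete mixing: C_std·(Q_w + Q_r) = Q_w·C_e + Q_r·C_b.
Rearranging, Q_w = Q_r·(C_std − C_b)/(C_e − C_std) = 0.96·(300 − 36.1) / (701 − 300) = 0.6318 m³/s.
= 54.59 ML/d.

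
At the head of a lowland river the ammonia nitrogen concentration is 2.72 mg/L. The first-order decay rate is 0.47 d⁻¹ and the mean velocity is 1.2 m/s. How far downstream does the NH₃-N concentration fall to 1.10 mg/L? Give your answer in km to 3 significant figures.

From C = C₀·e^(−kt), t = ln(C₀/C)/k = ln(2.72/1.10)/0.47 = 0.9053/0.47 = 1.926 d.
Distance = v·t = 1.2 m/s × 1.664e+05 s = 1.997e+05 m = 199.7 km.

200 km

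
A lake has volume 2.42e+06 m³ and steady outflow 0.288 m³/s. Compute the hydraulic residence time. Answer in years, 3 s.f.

0.266 yr

Q = 0.288 m³/s × 3.156e+07 s/yr = 9.089e+06 m³/yr.
Hydraulic residence time τ = V/Q = 2.42e+06/9.089e+06 = 0.2663 yr.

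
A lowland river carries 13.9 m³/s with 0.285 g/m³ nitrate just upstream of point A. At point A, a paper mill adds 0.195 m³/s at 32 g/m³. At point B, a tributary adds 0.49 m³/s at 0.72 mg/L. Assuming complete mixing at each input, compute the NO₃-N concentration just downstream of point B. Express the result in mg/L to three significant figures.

0.724 mg/L

After input A: C = (13.9·0.285 + 0.195·32) / 14.1 = 0.7238 mg/L.
After input B: C = (14.1·0.7238 + 0.49·0.72) / 14.59 = 0.7236 mg/L.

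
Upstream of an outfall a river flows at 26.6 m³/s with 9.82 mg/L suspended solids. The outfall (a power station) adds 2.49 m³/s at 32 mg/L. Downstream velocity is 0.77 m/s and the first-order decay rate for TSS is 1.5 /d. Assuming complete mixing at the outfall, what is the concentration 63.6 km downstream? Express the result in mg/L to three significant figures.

After complete mixing, C₀ = (2.49·32 + 26.6·9.82) / 29.09 = 11.72 mg/L.
Travel time t = 6.36e+04 m / 0.77 m/s = 8.26e+04 s = 0.956 d.
C = 11.72·exp(−1.5·0.956) = 11.72·0.2384 = 2.793 mg/L.

2.79 mg/L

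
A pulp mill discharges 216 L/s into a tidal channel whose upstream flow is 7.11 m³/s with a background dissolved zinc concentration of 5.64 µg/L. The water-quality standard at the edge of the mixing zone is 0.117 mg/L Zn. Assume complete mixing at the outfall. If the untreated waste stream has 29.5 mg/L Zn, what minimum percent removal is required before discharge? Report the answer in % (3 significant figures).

87.2 %

216 L/s = 0.216 m³/s.
5.64 µg/L = 0.00564 mg/L.
Mass balance: 0.117·7.326 = 0.216·Cₑ + 7.11·0.00564.
Cₑ = (0.8571 − 0.0401) / 0.216 = 3.783 mg/L.
Required removal = 1 − 3.783/29.5 = 87.18 %.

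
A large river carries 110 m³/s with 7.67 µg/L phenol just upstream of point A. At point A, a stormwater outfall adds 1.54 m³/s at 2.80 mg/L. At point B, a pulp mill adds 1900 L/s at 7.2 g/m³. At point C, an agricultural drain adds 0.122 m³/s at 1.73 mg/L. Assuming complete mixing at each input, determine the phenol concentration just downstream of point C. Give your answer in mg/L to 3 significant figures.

0.168 mg/L

7.67 µg/L = 0.00767 mg/L.
After input A: C = (110·0.00767 + 1.54·2.8) / 111.5 = 0.04622 mg/L.
1900 L/s = 1.9 m³/s.
After input B: C = (111.5·0.04622 + 1.9·7.2) / 113.4 = 0.166 mg/L.
After input C: C = (113.4·0.166 + 0.122·1.73) / 113.6 = 0.1677 mg/L.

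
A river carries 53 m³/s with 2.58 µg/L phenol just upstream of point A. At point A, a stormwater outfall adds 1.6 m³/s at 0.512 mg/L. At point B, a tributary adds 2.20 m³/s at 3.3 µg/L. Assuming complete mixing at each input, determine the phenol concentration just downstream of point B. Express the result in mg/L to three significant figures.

0.0170 mg/L

2.58 µg/L = 0.00258 mg/L.
After input A: C = (53·0.00258 + 1.6·0.512) / 54.6 = 0.01751 mg/L.
3.3 µg/L = 0.0033 mg/L.
After input B: C = (54.6·0.01751 + 2.2·0.0033) / 56.8 = 0.01696 mg/L.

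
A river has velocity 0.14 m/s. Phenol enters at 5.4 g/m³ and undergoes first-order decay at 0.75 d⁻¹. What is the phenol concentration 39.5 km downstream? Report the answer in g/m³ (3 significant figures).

Travel time t = 39.5 km / 0.14 m/s = 3.95e+04/0.14 = 2.821e+05 s = 3.266 d.
First-order decay: C = 5.4·exp(−0.75·3.266) = 5.4·0.08637 = 0.4664 g/m³.

0.466 g/m³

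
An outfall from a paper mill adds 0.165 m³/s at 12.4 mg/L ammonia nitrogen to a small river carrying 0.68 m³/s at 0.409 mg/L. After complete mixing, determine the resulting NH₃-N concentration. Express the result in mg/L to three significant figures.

2.75 mg/L

Flow-weighted mixing gives C = (0.165·12.4 + 0.68·0.409) / (0.165 + 0.68) = 2.324/0.845 = 2.75 mg/L.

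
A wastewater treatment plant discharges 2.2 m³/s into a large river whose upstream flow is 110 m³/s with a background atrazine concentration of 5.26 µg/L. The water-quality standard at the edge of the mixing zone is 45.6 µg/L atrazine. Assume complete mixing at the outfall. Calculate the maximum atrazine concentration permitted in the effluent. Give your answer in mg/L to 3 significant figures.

5.26 µg/L = 0.00526 mg/L.
45.6 µg/L = 0.0456 mg/L.
Mass balance: 0.0456·112.2 = 2.2·Cₑ + 110·0.00526.
Cₑ = (5.116 − 0.5786) / 2.2 = 2.063 mg/L.

2.06 mg/L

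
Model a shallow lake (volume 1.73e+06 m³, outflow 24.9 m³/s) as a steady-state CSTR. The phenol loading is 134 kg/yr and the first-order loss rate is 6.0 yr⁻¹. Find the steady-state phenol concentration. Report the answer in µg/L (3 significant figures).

Outflow Q = 24.9 m³/s × 3.156e+07 s/yr = 7.858e+08 m³/yr.
Steady-state CSTR mass balance: W = Q·C + k·V·C, so C = W/(Q + kV).
Q + kV = 7.858e+08 + 6.0·1.73e+06 = 7.962e+08 m³/yr.
C = 134/7.962e+08 = 1.683e-07 kg/m³ = 0.0001683 mg/L = 0.1683 µg/L.

0.168 µg/L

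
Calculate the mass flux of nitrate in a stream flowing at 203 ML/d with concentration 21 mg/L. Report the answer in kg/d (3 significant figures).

4260 kg/d

203 ML/d = 2.35 m³/s.
Mass flux = Q·C = 2.35 m³/s × 21 g/m³ = 49.34 g/s.
= 49.34 g/s × 86.4 = 4263 kg/d.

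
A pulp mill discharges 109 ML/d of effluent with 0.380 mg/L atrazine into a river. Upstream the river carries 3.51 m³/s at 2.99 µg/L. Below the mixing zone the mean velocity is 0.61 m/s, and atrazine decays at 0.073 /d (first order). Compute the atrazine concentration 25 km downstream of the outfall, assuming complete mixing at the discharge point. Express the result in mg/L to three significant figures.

0.0992 mg/L

109 ML/d = 1.262 m³/s.
2.99 µg/L = 0.00299 mg/L.
After complete mixing, C₀ = (1.262·0.38 + 3.51·0.00299) / 4.772 = 0.1027 mg/L.
Travel time t = 2.5e+04 m / 0.61 m/s = 4.098e+04 s = 0.4743 d.
C = 0.1027·exp(−0.073·0.4743) = 0.1027·0.966 = 0.09917 mg/L.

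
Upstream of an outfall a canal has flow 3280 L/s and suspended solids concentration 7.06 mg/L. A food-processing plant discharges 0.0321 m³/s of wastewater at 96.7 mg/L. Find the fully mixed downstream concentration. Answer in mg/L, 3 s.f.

3280 L/s = 3.28 m³/s.
Conservation of mass across the mixing zone: C = (0.0321·96.7 + 3.28·7.06) / (0.0321 + 3.28) = 26.26/3.312 = 7.929 mg/L.

7.93 mg/L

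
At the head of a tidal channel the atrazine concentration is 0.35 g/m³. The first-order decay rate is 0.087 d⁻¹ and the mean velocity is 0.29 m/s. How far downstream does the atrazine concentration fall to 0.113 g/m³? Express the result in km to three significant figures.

326 km

From C = C₀·e^(−kt), t = ln(C₀/C)/k = ln(0.35/0.113)/0.087 = 1.131/0.087 = 12.99 d.
Distance = v·t = 0.29 m/s × 1.123e+06 s = 3.256e+05 m = 325.6 km.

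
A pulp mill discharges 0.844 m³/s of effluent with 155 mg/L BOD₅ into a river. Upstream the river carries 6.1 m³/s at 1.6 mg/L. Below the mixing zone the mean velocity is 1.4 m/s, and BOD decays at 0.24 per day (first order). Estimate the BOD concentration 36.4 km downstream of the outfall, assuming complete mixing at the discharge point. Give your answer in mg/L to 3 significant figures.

After complete mixing, C₀ = (0.844·155 + 6.1·1.6) / 6.944 = 20.24 mg/L.
Travel time t = 3.64e+04 m / 1.4 m/s = 2.6e+04 s = 0.3009 d.
C = 20.24·exp(−0.24·0.3009) = 20.24·0.9303 = 18.83 mg/L.

18.8 mg/L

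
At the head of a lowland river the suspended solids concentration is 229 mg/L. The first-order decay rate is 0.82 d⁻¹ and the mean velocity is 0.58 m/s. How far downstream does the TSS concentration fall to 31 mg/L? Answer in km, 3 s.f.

From C = C₀·e^(−kt), t = ln(C₀/C)/k = ln(229/31)/0.82 = 2/0.82 = 2.439 d.
Distance = v·t = 0.58 m/s × 2.107e+05 s = 1.222e+05 m = 122.2 km.

122 km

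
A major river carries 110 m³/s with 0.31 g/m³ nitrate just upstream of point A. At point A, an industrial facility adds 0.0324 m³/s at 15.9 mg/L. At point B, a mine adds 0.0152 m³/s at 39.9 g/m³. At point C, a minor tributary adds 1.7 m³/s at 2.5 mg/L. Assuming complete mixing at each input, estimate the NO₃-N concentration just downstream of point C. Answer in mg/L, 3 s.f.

After input A: C = (110·0.31 + 0.0324·15.9) / 110 = 0.3146 mg/L.
After input B: C = (110·0.3146 + 0.0152·39.9) / 110 = 0.3201 mg/L.
After input C: C = (110·0.3201 + 1.7·2.5) / 111.7 = 0.3532 mg/L.

0.353 mg/L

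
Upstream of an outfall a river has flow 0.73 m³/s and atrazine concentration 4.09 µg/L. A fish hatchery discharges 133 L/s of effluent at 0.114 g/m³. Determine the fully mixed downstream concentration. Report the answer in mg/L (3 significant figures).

0.0210 mg/L

133 L/s = 0.133 m³/s.
4.09 µg/L = 0.00409 mg/L.
Conservation of mass across the mixing zone: C = (0.133·0.114 + 0.73·0.00409) / (0.133 + 0.73) = 0.01815/0.863 = 0.02103 mg/L.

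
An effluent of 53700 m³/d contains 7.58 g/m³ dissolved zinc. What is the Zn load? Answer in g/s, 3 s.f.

53700 m³/d = 0.6215 m³/s.
Mass flux = Q·C = 0.6215 m³/s × 7.58 g/m³ = 4.711 g/s.

4.71 g/s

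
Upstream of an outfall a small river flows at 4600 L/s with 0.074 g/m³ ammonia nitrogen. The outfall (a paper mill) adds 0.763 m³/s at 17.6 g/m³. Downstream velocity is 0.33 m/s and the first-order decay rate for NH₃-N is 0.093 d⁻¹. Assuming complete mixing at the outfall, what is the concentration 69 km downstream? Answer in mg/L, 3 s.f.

2.05 mg/L

4600 L/s = 4.6 m³/s.
After complete mixing, C₀ = (0.763·17.6 + 4.6·0.074) / 5.363 = 2.567 mg/L.
Travel time t = 6.9e+04 m / 0.33 m/s = 2.091e+05 s = 2.42 d.
C = 2.567·exp(−0.093·2.42) = 2.567·0.7985 = 2.05 mg/L.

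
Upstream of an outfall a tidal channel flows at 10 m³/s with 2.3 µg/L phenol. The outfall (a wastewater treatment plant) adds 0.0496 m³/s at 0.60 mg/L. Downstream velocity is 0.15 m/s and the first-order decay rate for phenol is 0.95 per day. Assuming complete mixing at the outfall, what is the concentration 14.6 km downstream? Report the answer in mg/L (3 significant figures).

2.3 µg/L = 0.0023 mg/L.
After complete mixing, C₀ = (0.0496·0.6 + 10·0.0023) / 10.05 = 0.00525 mg/L.
Travel time t = 1.46e+04 m / 0.15 m/s = 9.733e+04 s = 1.127 d.
C = 0.00525·exp(−0.95·1.127) = 0.00525·0.3429 = 0.0018 mg/L.

0.00180 mg/L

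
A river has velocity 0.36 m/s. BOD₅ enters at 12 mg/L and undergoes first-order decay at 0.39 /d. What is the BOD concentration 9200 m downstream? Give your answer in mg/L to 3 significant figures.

10.7 mg/L

Travel time t = 9200 m / 0.36 m/s = 9200/0.36 = 2.556e+04 s = 0.2958 d.
First-order decay: C = 12·exp(−0.39·0.2958) = 12·0.891 = 10.69 mg/L.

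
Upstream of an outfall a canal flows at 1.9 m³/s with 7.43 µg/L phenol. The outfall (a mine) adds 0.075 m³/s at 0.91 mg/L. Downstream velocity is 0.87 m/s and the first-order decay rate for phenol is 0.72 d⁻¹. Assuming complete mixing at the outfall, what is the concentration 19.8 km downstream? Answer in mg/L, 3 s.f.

7.43 µg/L = 0.00743 mg/L.
After complete mixing, C₀ = (0.075·0.91 + 1.9·0.00743) / 1.975 = 0.0417 mg/L.
Travel time t = 1.98e+04 m / 0.87 m/s = 2.276e+04 s = 0.2634 d.
C = 0.0417·exp(−0.72·0.2634) = 0.0417·0.8272 = 0.0345 mg/L.

0.0345 mg/L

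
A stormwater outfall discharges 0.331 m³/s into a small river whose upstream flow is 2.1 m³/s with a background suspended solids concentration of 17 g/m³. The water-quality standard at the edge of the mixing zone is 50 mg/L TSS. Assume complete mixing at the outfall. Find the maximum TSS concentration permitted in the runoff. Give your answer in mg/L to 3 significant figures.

Mass balance: 50·2.431 = 0.331·Cₑ + 2.1·17.
Cₑ = (121.5 − 35.7) / 0.331 = 259.4 mg/L.

259 mg/L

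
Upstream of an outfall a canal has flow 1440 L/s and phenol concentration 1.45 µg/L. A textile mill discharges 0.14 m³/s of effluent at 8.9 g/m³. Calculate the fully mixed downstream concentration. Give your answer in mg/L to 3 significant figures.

0.790 mg/L

1440 L/s = 1.44 m³/s.
1.45 µg/L = 0.00145 mg/L.
By mass balance at complete mixing, C = (0.14·8.9 + 1.44·0.00145) / (0.14 + 1.44) = 1.248/1.58 = 0.7899 mg/L.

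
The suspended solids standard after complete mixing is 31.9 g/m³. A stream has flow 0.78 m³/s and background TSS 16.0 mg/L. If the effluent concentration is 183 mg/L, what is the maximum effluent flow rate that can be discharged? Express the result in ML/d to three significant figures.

7.09 ML/d

Mass balance at complete mixing: C_std·(Q_w + Q_r) = Q_w·C_e + Q_r·C_b.
Rearranging, Q_w = Q_r·(C_std − C_b)/(C_e − C_std) = 0.78·(31.9 − 16) / (183 − 31.9) = 0.08208 m³/s.
= 7.092 ML/d.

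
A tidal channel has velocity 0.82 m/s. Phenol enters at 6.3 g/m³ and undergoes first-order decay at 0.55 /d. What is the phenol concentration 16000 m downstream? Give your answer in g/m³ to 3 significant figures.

Travel time t = 16000 m / 0.82 m/s = 1.6e+04/0.82 = 1.951e+04 s = 0.2258 d.
First-order decay: C = 6.3·exp(−0.55·0.2258) = 6.3·0.8832 = 5.564 g/m³.

5.56 g/m³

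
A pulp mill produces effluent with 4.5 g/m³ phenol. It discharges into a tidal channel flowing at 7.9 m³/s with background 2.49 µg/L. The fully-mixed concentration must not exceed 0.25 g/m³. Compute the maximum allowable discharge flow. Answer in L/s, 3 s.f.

460 L/s

2.49 µg/L = 0.00249 mg/L.
Mass balance at complete mixing: C_std·(Q_w + Q_r) = Q_w·C_e + Q_r·C_b.
Rearranging, Q_w = Q_r·(C_std − C_b)/(C_e − C_std) = 7.9·(0.25 − 0.00249) / (4.5 − 0.25) = 0.4601 m³/s.
= 460.1 L/s.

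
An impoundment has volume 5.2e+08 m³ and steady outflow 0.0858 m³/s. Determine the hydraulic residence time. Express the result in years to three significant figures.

Q = 0.0858 m³/s × 3.156e+07 s/yr = 2.708e+06 m³/yr.
Hydraulic residence time τ = V/Q = 5.2e+08/2.708e+06 = 192 yr.

192 yr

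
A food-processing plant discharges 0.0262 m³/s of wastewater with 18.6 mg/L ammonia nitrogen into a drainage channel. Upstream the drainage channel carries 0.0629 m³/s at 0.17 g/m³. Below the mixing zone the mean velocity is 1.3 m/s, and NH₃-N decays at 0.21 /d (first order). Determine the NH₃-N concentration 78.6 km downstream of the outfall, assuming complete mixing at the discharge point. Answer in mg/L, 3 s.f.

After complete mixing, C₀ = (0.0262·18.6 + 0.0629·0.17) / 0.0891 = 5.589 mg/L.
Travel time t = 7.86e+04 m / 1.3 m/s = 6.046e+04 s = 0.6998 d.
C = 5.589·exp(−0.21·0.6998) = 5.589·0.8633 = 4.825 mg/L.

4.83 mg/L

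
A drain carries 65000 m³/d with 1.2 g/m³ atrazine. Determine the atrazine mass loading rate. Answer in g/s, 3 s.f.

65000 m³/d = 0.7523 m³/s.
Mass flux = Q·C = 0.7523 m³/s × 1.2 g/m³ = 0.9028 g/s.

0.903 g/s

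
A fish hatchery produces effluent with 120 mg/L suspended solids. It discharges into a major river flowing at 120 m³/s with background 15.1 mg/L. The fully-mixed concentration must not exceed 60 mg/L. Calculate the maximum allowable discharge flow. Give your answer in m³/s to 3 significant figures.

Mass balance at complete mixing: C_std·(Q_w + Q_r) = Q_w·C_e + Q_r·C_b.
Rearranging, Q_w = Q_r·(C_std − C_b)/(C_e − C_std) = 120·(60 − 15.1) / (120 − 60) = 89.8 m³/s.

89.8 m³/s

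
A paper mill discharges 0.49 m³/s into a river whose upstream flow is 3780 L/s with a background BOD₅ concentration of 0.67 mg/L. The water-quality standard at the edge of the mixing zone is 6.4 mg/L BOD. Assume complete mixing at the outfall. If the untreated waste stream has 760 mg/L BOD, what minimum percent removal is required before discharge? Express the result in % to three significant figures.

3780 L/s = 3.78 m³/s.
Mass balance: 6.4·4.27 = 0.49·Cₑ + 3.78·0.67.
Cₑ = (27.33 − 2.533) / 0.49 = 50.6 mg/L.
Required removal = 1 − 50.6/760 = 93.34 %.

93.3 %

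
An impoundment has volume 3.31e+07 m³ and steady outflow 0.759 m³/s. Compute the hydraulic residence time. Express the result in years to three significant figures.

1.38 yr

Q = 0.759 m³/s × 3.156e+07 s/yr = 2.395e+07 m³/yr.
Hydraulic residence time τ = V/Q = 3.31e+07/2.395e+07 = 1.382 yr.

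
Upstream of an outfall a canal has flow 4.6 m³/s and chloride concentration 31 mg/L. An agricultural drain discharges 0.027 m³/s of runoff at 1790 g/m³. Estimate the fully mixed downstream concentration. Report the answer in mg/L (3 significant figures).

41.3 mg/L

Flow-weighted mixing gives C = (0.027·1790 + 4.6·31) / (0.027 + 4.6) = 190.9/4.627 = 41.26 mg/L.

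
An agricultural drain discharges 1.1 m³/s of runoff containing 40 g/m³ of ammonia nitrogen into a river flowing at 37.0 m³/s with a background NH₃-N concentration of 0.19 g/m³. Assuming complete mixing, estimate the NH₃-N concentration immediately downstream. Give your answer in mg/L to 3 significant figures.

Conservation of mass across the mixing zone: C = (1.1·40 + 37·0.19) / (1.1 + 37) = 51.03/38.1 = 1.339 mg/L.

1.34 mg/L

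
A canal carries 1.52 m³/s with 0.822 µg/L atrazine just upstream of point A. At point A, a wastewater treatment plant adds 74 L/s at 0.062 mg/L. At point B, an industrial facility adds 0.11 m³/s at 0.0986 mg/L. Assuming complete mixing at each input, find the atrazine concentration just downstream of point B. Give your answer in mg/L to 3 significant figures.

0.822 µg/L = 0.000822 mg/L.
74 L/s = 0.074 m³/s.
After input A: C = (1.52·0.000822 + 0.074·0.062) / 1.594 = 0.003662 mg/L.
After input B: C = (1.594·0.003662 + 0.11·0.0986) / 1.704 = 0.009791 mg/L.

0.00979 mg/L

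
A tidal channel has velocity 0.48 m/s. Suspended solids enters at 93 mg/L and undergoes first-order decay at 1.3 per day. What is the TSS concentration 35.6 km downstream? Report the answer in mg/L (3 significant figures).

Travel time t = 35.6 km / 0.48 m/s = 3.56e+04/0.48 = 7.417e+04 s = 0.8584 d.
First-order decay: C = 93·exp(−1.3·0.8584) = 93·0.3276 = 30.47 mg/L.

30.5 mg/L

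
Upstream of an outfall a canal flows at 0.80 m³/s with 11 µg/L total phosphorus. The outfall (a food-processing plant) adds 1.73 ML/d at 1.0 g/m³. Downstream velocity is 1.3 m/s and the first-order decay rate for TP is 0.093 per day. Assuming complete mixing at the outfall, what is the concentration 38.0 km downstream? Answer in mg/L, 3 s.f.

1.73 ML/d = 0.02002 m³/s.
11 µg/L = 0.011 mg/L.
After complete mixing, C₀ = (0.02002·1 + 0.8·0.011) / 0.82 = 0.03515 mg/L.
Travel time t = 3.8e+04 m / 1.3 m/s = 2.923e+04 s = 0.3383 d.
C = 0.03515·exp(−0.093·0.3383) = 0.03515·0.969 = 0.03406 mg/L.

0.0341 mg/L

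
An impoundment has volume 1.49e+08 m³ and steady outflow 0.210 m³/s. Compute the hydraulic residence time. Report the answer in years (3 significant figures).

Q = 0.210 m³/s × 3.156e+07 s/yr = 6.627e+06 m³/yr.
Hydraulic residence time τ = V/Q = 1.49e+08/6.627e+06 = 22.48 yr.

22.5 yr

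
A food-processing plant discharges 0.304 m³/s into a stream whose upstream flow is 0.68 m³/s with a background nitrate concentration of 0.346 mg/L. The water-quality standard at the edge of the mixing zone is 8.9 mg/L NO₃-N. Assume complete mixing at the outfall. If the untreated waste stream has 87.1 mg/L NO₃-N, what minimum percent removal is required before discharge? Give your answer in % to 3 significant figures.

67.8 %

Mass balance: 8.9·0.984 = 0.304·Cₑ + 0.68·0.346.
Cₑ = (8.758 − 0.2353) / 0.304 = 28.03 mg/L.
Required removal = 1 − 28.03/87.1 = 67.81 %.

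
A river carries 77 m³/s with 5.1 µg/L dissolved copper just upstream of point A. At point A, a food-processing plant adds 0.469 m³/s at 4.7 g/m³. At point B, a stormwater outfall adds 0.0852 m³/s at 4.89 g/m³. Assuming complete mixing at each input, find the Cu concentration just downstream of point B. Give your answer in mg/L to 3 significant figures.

0.0389 mg/L

5.1 µg/L = 0.0051 mg/L.
After input A: C = (77·0.0051 + 0.469·4.7) / 77.47 = 0.03352 mg/L.
After input B: C = (77.47·0.03352 + 0.0852·4.89) / 77.55 = 0.03886 mg/L.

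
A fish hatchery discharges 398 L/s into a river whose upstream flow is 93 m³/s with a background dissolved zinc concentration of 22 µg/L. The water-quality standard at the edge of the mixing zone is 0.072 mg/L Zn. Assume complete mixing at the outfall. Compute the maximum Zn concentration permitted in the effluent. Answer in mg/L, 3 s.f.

11.8 mg/L

398 L/s = 0.398 m³/s.
22 µg/L = 0.022 mg/L.
Mass balance: 0.072·93.4 = 0.398·Cₑ + 93·0.022.
Cₑ = (6.725 − 2.046) / 0.398 = 11.76 mg/L.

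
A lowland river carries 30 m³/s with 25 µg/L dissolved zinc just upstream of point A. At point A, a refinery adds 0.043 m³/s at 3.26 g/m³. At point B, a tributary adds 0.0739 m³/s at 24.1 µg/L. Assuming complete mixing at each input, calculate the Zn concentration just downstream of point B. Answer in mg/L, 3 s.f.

0.0296 mg/L

25 µg/L = 0.025 mg/L.
After input A: C = (30·0.025 + 0.043·3.26) / 30.04 = 0.02963 mg/L.
24.1 µg/L = 0.0241 mg/L.
After input B: C = (30.04·0.02963 + 0.0739·0.0241) / 30.12 = 0.02962 mg/L.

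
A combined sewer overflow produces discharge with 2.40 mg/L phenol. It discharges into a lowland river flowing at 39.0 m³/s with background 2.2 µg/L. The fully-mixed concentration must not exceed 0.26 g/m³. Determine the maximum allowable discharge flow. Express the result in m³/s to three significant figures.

2.2 µg/L = 0.0022 mg/L.
Mass balance at complete mixing: C_std·(Q_w + Q_r) = Q_w·C_e + Q_r·C_b.
Rearranging, Q_w = Q_r·(C_std − C_b)/(C_e − C_std) = 39.0·(0.26 − 0.0022) / (2.4 − 0.26) = 4.698 m³/s.

4.70 m³/s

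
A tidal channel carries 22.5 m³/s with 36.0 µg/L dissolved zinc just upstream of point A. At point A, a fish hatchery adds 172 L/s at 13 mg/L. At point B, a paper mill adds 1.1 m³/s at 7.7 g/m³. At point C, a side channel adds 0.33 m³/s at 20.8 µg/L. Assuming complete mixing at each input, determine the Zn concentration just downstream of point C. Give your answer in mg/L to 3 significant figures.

0.478 mg/L

36.0 µg/L = 0.036 mg/L.
172 L/s = 0.172 m³/s.
After input A: C = (22.5·0.036 + 0.172·13) / 22.67 = 0.1344 mg/L.
After input B: C = (22.67·0.1344 + 1.1·7.7) / 23.77 = 0.4844 mg/L.
20.8 µg/L = 0.0208 mg/L.
After input C: C = (23.77·0.4844 + 0.33·0.0208) / 24.1 = 0.4781 mg/L.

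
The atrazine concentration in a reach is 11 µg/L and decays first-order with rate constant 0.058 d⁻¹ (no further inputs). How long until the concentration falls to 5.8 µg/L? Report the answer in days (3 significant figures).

t = ln(C₀/C)/k = ln(11/5.8)/0.058 = 0.64/0.058 = 11.04 d.

11.0 d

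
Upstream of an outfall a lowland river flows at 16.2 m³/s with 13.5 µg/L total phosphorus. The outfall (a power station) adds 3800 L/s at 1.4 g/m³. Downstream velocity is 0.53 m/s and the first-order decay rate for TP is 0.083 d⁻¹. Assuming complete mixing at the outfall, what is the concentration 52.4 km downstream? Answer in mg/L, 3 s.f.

0.252 mg/L

3800 L/s = 3.8 m³/s.
13.5 µg/L = 0.0135 mg/L.
After complete mixing, C₀ = (3.8·1.4 + 16.2·0.0135) / 20 = 0.2769 mg/L.
Travel time t = 5.24e+04 m / 0.53 m/s = 9.887e+04 s = 1.144 d.
C = 0.2769·exp(−0.083·1.144) = 0.2769·0.9094 = 0.2518 mg/L.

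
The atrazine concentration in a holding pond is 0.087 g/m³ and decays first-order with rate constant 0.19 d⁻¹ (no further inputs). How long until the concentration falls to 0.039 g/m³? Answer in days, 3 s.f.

t = ln(C₀/C)/k = ln(0.087/0.039)/0.19 = 0.8023/0.19 = 4.223 d.

4.22 d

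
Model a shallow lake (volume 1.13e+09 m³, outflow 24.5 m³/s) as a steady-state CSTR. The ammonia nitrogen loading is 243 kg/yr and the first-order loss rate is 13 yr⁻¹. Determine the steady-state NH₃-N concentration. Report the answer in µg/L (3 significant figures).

0.0157 µg/L

Outflow Q = 24.5 m³/s × 3.156e+07 s/yr = 7.732e+08 m³/yr.
Steady-state CSTR mass balance: W = Q·C + k·V·C, so C = W/(Q + kV).
Q + kV = 7.732e+08 + 13·1.13e+09 = 1.546e+10 m³/yr.
C = 243/1.546e+10 = 1.571e-08 kg/m³ = 1.571e-05 mg/L = 0.01571 µg/L.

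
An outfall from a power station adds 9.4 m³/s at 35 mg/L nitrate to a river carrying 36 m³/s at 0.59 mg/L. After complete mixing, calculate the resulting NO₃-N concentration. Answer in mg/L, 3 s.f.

Conservation of mass across the mixing zone: C = (9.4·35 + 36·0.59) / (9.4 + 36) = 350.2/45.4 = 7.715 mg/L.

7.71 mg/L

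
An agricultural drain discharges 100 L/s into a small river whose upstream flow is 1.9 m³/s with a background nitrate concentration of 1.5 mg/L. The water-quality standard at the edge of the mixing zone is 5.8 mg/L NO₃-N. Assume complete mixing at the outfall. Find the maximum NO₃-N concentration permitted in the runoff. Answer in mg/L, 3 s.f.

100 L/s = 0.1 m³/s.
Mass balance: 5.8·2 = 0.1·Cₑ + 1.9·1.5.
Cₑ = (11.6 − 2.85) / 0.1 = 87.5 mg/L.

87.5 mg/L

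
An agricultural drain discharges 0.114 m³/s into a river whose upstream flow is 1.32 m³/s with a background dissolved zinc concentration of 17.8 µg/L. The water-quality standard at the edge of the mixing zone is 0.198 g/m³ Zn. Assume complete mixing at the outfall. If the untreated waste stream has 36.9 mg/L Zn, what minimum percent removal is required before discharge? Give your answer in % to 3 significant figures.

17.8 µg/L = 0.0178 mg/L.
Mass balance: 0.198·1.434 = 0.114·Cₑ + 1.32·0.0178.
Cₑ = (0.2839 − 0.0235) / 0.114 = 2.285 mg/L.
Required removal = 1 − 2.285/36.9 = 93.81 %.

93.8 %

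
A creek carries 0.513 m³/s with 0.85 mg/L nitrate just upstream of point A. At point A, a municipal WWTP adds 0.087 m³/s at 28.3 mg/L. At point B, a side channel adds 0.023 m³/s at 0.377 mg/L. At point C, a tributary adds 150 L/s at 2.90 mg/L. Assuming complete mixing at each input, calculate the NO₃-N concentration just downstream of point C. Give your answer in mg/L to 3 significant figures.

4.32 mg/L

After input A: C = (0.513·0.85 + 0.087·28.3) / 0.6 = 4.83 mg/L.
After input B: C = (0.6·4.83 + 0.023·0.377) / 0.623 = 4.666 mg/L.
150 L/s = 0.15 m³/s.
After input C: C = (0.623·4.666 + 0.15·2.9) / 0.773 = 4.323 mg/L.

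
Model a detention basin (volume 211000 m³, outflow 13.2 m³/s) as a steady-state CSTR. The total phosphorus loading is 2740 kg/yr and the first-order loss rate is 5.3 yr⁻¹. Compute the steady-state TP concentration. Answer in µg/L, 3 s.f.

Outflow Q = 13.2 m³/s × 3.156e+07 s/yr = 4.166e+08 m³/yr.
Steady-state CSTR mass balance: W = Q·C + k·V·C, so C = W/(Q + kV).
Q + kV = 4.166e+08 + 5.3·211000 = 4.177e+08 m³/yr.
C = 2740/4.177e+08 = 6.56e-06 kg/m³ = 0.00656 mg/L = 6.56 µg/L.

6.56 µg/L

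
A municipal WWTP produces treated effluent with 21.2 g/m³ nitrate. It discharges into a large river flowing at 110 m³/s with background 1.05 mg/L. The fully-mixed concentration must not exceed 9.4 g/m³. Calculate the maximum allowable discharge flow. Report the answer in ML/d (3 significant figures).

Mass balance at complete mixing: C_std·(Q_w + Q_r) = Q_w·C_e + Q_r·C_b.
Rearranging, Q_w = Q_r·(C_std − C_b)/(C_e − C_std) = 110·(9.4 − 1.05) / (21.2 − 9.4) = 77.84 m³/s.
= 6725 ML/d.

6730 ML/d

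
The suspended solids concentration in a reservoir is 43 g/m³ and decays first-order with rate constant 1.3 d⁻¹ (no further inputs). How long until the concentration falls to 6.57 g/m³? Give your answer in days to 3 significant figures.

1.45 d

t = ln(C₀/C)/k = ln(43/6.57)/1.3 = 1.879/1.3 = 1.445 d.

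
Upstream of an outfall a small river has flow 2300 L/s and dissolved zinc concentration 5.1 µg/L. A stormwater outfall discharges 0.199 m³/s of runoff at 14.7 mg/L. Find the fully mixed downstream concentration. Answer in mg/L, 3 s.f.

1.18 mg/L

2300 L/s = 2.3 m³/s.
5.1 µg/L = 0.0051 mg/L.
Flow-weighted mixing gives C = (0.199·14.7 + 2.3·0.0051) / (0.199 + 2.3) = 2.937/2.499 = 1.175 mg/L.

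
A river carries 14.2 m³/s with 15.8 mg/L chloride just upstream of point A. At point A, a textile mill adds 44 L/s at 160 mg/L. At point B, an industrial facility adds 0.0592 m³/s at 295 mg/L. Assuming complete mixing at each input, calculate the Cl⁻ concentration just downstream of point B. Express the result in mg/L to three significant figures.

44 L/s = 0.044 m³/s.
After input A: C = (14.2·15.8 + 0.044·160) / 14.24 = 16.25 mg/L.
After input B: C = (14.24·16.25 + 0.0592·295) / 14.3 = 17.4 mg/L.

17.4 mg/L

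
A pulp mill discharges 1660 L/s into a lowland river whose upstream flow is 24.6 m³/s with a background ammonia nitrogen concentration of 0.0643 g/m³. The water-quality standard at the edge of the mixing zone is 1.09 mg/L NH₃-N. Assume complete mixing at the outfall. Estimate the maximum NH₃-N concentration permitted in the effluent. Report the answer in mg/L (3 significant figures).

1660 L/s = 1.66 m³/s.
Mass balance: 1.09·26.26 = 1.66·Cₑ + 24.6·0.0643.
Cₑ = (28.62 − 1.582) / 1.66 = 16.29 mg/L.

16.3 mg/L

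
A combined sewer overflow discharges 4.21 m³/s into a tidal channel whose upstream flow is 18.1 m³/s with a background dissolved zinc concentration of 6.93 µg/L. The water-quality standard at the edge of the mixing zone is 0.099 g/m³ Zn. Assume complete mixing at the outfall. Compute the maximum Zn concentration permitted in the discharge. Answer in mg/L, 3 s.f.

0.495 mg/L

6.93 µg/L = 0.00693 mg/L.
Mass balance: 0.099·22.31 = 4.21·Cₑ + 18.1·0.00693.
Cₑ = (2.209 − 0.1254) / 4.21 = 0.4948 mg/L.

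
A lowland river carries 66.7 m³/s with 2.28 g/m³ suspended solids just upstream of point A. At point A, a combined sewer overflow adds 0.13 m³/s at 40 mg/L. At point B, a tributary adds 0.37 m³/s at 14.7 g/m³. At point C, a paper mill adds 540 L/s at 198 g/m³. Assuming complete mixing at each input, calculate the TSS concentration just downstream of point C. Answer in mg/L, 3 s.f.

After input A: C = (66.7·2.28 + 0.13·40) / 66.83 = 2.353 mg/L.
After input B: C = (66.83·2.353 + 0.37·14.7) / 67.2 = 2.421 mg/L.
540 L/s = 0.54 m³/s.
After input C: C = (67.2·2.421 + 0.54·198) / 67.74 = 3.98 mg/L.

3.98 mg/L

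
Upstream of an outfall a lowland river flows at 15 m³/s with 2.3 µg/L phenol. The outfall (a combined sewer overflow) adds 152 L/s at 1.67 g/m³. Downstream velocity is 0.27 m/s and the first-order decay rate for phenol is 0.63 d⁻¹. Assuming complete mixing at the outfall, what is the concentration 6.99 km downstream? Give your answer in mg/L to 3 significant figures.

152 L/s = 0.152 m³/s.
2.3 µg/L = 0.0023 mg/L.
After complete mixing, C₀ = (0.152·1.67 + 15·0.0023) / 15.15 = 0.01903 mg/L.
Travel time t = 6990 m / 0.27 m/s = 2.589e+04 s = 0.2996 d.
C = 0.01903·exp(−0.63·0.2996) = 0.01903·0.828 = 0.01576 mg/L.

0.0158 mg/L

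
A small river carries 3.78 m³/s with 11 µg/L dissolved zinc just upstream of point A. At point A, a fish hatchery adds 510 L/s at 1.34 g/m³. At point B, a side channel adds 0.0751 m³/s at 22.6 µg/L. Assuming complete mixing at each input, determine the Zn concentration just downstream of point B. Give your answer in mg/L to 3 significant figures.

11 µg/L = 0.011 mg/L.
510 L/s = 0.51 m³/s.
After input A: C = (3.78·0.011 + 0.51·1.34) / 4.29 = 0.169 mg/L.
22.6 µg/L = 0.0226 mg/L.
After input B: C = (4.29·0.169 + 0.0751·0.0226) / 4.365 = 0.1665 mg/L.

0.166 mg/L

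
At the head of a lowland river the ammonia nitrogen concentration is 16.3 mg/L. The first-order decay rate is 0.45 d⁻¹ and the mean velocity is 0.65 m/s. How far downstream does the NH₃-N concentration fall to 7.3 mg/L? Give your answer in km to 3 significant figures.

100 km

From C = C₀·e^(−kt), t = ln(C₀/C)/k = ln(16.3/7.3)/0.45 = 0.8033/0.45 = 1.785 d.
Distance = v·t = 0.65 m/s × 1.542e+05 s = 1.003e+05 m = 100.3 km.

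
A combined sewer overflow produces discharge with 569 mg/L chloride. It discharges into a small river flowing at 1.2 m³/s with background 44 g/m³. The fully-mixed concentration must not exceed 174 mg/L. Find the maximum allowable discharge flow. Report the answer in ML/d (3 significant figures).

Mass balance at complete mixing: C_std·(Q_w + Q_r) = Q_w·C_e + Q_r·C_b.
Rearranging, Q_w = Q_r·(C_std − C_b)/(C_e − C_std) = 1.2·(174 − 44) / (569 − 174) = 0.3949 m³/s.
= 34.12 ML/d.

34.1 ML/d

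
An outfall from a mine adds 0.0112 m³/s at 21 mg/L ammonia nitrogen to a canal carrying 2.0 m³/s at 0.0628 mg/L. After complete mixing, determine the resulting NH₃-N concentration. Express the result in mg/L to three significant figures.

By mass balance at complete mixing, C = (0.0112·21 + 2·0.0628) / (0.0112 + 2) = 0.3608/2.011 = 0.1794 mg/L.

0.179 mg/L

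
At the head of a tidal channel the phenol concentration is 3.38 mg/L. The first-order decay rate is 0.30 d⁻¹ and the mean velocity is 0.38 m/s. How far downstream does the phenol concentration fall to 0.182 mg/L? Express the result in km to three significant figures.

320 km

From C = C₀·e^(−kt), t = ln(C₀/C)/k = ln(3.38/0.182)/0.30 = 2.922/0.30 = 9.739 d.
Distance = v·t = 0.38 m/s × 8.414e+05 s = 3.197e+05 m = 319.7 km.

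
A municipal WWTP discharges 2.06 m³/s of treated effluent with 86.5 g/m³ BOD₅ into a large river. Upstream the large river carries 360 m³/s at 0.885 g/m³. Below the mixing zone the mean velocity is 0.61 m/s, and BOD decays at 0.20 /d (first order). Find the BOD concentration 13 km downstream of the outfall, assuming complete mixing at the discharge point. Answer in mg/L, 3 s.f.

1.31 mg/L

After complete mixing, C₀ = (2.06·86.5 + 360·0.885) / 362.1 = 1.372 mg/L.
Travel time t = 1.3e+04 m / 0.61 m/s = 2.131e+04 s = 0.2467 d.
C = 1.372·exp(−0.20·0.2467) = 1.372·0.9519 = 1.306 mg/L.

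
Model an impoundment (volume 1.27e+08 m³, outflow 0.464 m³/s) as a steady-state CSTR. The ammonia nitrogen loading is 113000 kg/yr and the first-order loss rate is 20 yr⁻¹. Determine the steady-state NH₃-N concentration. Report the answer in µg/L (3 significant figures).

Outflow Q = 0.464 m³/s × 3.156e+07 s/yr = 1.464e+07 m³/yr.
Steady-state CSTR mass balance: W = Q·C + k·V·C, so C = W/(Q + kV).
Q + kV = 1.464e+07 + 20·1.27e+08 = 2.555e+09 m³/yr.
C = 113000/2.555e+09 = 4.423e-05 kg/m³ = 0.04423 mg/L = 44.23 µg/L.

44.2 µg/L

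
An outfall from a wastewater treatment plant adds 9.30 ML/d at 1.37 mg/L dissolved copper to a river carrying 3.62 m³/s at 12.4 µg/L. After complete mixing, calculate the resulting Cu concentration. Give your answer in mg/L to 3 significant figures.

0.0516 mg/L

9.30 ML/d = 0.1076 m³/s.
12.4 µg/L = 0.0124 mg/L.
Conservation of mass across the mixing zone: C = (0.1076·1.37 + 3.62·0.0124) / (0.1076 + 3.62) = 0.1924/3.728 = 0.0516 mg/L.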